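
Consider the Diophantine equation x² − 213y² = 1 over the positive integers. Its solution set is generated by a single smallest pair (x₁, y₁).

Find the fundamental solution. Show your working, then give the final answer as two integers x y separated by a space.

√213 → a₀=14, period (1,1,2,6,1,8,1,6,2,1,1,28); ℓ=12 even so k=11
a_0=14:  p_0=14·1+0=14,  q_0=14·0+1=1
a_1=1:  p_1=1·14+1=15,  q_1=1·1+0=1
a_2=1:  p_2=1·15+14=29,  q_2=1·1+1=2
a_3=2:  p_3=2·29+15=73,  q_3=2·2+1=5
a_4=6:  p_4=6·73+29=467,  q_4=6·5+2=32
…
a_6=8:  p_6=8·540+467=4787,  q_6=8·37+32=328
a_7=1:  p_7=1·4787+540=5327,  q_7=1·328+37=365
a_8=6:  p_8=6·5327+4787=36749,  q_8=6·365+328=2518
a_9=2:  p_9=2·36749+5327=78825,  q_9=2·2518+365=5401
a_10=1:  p_10=1·78825+36749=115574,  q_10=1·5401+2518=7919
a_11=1:  p_11=1·115574+78825=194399,  q_11=1·7919+5401=13320
fundamental: x₁=194399, y₁=13320  (since 37790971201 − 213·177422400 = 1)

194399 13320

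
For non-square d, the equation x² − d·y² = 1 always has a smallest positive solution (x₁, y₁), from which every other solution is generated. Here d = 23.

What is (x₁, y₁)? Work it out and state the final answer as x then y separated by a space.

24 5

d=23: √d = [4; 1,3,1,8] (ℓ=4, even), read p_3/q_3
i=0: a=4 ⇒ p=4, q=1
i=1: a=1 ⇒ p=5, q=1
i=2: a=3 ⇒ p=19, q=4
i=3: a=1 ⇒ p=24, q=5
fundamental: x₁=24, y₁=5  (since 576 − 23·25 = 1)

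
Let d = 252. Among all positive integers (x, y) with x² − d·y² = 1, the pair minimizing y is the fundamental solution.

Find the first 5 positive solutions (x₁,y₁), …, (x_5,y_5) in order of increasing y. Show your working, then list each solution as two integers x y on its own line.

√252 = [15; 1,6,1,30, …], period ℓ=4 (even) → k=3
a_0=15:  p_0=15·1+0=15,  q_0=15·0+1=1
a_1=1:  p_1=1·15+1=16,  q_1=1·1+0=1
a_2=6:  p_2=6·16+15=111,  q_2=6·1+1=7
a_3=1:  p_3=1·111+16=127,  q_3=1·7+1=8
→ (127, 8).  Check: 127²=16129, 252·8²=16128, difference 1.
n=2: (127,8)∘(127,8) = (127·127+252·8·8, 127·8+8·127) = (32257,2032)
n=3: (32257,2032)∘(127,8) = (127·32257+252·8·2032, 127·2032+8·32257) = (8193151,516120)
n=4: (8193151,516120)∘(127,8) = (127·8193151+252·8·516120, 127·516120+8·8193151) = (2081028097,131092448)
n=5: (2081028097,131092448)∘(127,8) = (127·2081028097+252·8·131092448, 127·131092448+8·2081028097) = (528572943487,33296965672)

127 8
32257 2032
8193151 516120
2081028097 131092448
528572943487 33296965672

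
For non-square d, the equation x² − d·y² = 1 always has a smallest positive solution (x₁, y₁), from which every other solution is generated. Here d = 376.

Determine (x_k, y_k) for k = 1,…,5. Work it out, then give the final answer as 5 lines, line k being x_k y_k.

2143295 110532
9187426914049 473805365880
39382732335491159615 2031009343327438668
168817626601983862467148801 8706104341013491514496240
723651950015758622280719887718975 37319499807142991581781109982932

√376 = [19; 2,1,1,3,1,…,1,2,38, …], period ℓ=16 (even) → k=15
step 0: (19, 1)  from 19·(1,0) + (0,1)
…
step 4: (349, 18)  from 3·(97,5) + (58,3)
…
step 6: (1241, 64)  from 2·(446,23) + (349,18)
step 7: (2928, 151)  from 2·(1241,64) + (446,23)
step 8: (12953, 668)  from 4·(2928,151) + (1241,64)
…
step 11: (99455, 5129)  from 1·(70621,3642) + (28834,1487)
step 12: (368986, 19029)  from 3·(99455,5129) + (70621,3642)
…
step 14: (837427, 43187)  from 1·(468441,24158) + (368986,19029)
step 15: (2143295, 110532)  from 2·(837427,43187) + (468441,24158)
→ (2143295, 110532).  Check: 2143295²=4593713457025, 376·110532²=4593713457024, difference 1.
(2143295+110532√376)^2 = 9187426914049 + 473805365880√376
(2143295+110532√376)^3 = 39382732335491159615 + 2031009343327438668√376
(2143295+110532√376)^4 = 168817626601983862467148801 + 8706104341013491514496240√376
(2143295+110532√376)^5 = 723651950015758622280719887718975 + 37319499807142991581781109982932√376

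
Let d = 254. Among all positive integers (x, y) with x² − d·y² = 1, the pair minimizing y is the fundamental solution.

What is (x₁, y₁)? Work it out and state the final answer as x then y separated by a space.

255 16

[15; 1,14,1,30] for √254; ℓ=4 ⇒ convergent index 3
i=0: a=15 ⇒ p=15, q=1
i=1: a=1 ⇒ p=16, q=1
i=2: a=14 ⇒ p=239, q=15
i=3: a=1 ⇒ p=255, q=16
fundamental: x₁=255, y₁=16  (since 65025 − 254·256 = 1)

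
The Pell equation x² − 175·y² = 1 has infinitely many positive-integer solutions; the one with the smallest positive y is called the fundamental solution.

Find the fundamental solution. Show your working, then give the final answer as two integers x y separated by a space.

[13; 4,2,1,2,4,26] for √175; ℓ=6 ⇒ convergent index 5
step 0: (13, 1)  from 13·(1,0) + (0,1)
…
step 4: (463, 35)  from 2·(172,13) + (119,9)
step 5: (2024, 153)  from 4·(463,35) + (172,13)
fundamental: x₁=2024, y₁=153  (since 4096576 − 175·23409 = 1)

2024 153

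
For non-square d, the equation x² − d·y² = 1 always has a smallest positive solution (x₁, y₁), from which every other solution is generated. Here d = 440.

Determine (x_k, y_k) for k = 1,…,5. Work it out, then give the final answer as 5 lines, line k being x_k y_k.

21 1
881 42
36981 1763
1552321 74004
65160501 3106405

√440 = [20; 1,40, …], period ℓ=2 (even) → k=1
k=0  a_k=20  p_k/q_k = 20/1
k=1  a_k=1  p_k/q_k = 21/1
fundamental: x₁=21, y₁=1  (since 441 − 440·1 = 1)
k=2:  x_2 = 21·21+440·1·1 = 881,  y_2 = 21·1+1·21 = 42
k=3:  x_3 = 21·881+440·1·42 = 36981,  y_3 = 21·42+1·881 = 1763
k=4:  x_4 = 21·36981+440·1·1763 = 1552321,  y_4 = 21·1763+1·36981 = 74004
k=5:  x_5 = 21·1552321+440·1·74004 = 65160501,  y_5 = 21·74004+1·1552321 = 3106405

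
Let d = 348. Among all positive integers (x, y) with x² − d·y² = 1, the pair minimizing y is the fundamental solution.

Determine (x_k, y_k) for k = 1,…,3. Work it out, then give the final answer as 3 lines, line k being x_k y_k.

1567 84
4910977 263256
15391000351 825044220

[18; 1,1,1,8,1,1,1,36] for √348; ℓ=8 ⇒ convergent index 7
a_0=18:  p_0=18·1+0=18,  q_0=18·0+1=1
…
a_4=8:  p_4=8·56+37=485,  q_4=8·3+2=26
a_5=1:  p_5=1·485+56=541,  q_5=1·26+3=29
a_6=1:  p_6=1·541+485=1026,  q_6=1·29+26=55
a_7=1:  p_7=1·1026+541=1567,  q_7=1·55+29=84
(x₁, y₁) = (1567, 84);  1567² − 348·84² = 1 ✓
(x_2, y_2) = (1567·1567 + 348·84·84, 1567·84 + 84·1567) = (4910977, 263256)
(x_3, y_3) = (1567·4910977 + 348·84·263256, 1567·263256 + 84·4910977) = (15391000351, 825044220)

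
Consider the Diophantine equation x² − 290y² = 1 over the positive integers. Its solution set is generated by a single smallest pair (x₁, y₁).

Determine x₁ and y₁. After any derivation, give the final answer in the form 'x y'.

√290 = [17; 34, …], period ℓ=1 (odd) → k=1
step 0: (17, 1)  from 17·(1,0) + (0,1)
step 1: (579, 34)  from 34·(17,1) + (1,0)
fundamental: x₁=579, y₁=34  (since 335241 − 290·1156 = 1)

579 34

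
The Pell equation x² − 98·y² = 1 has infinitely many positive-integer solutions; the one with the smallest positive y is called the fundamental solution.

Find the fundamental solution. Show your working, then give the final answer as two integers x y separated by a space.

99 10

√98 → a₀=9, period (1,8,1,18); ℓ=4 even so k=3
step 0: (9, 1)  from 9·(1,0) + (0,1)
…
step 2: (89, 9)  from 8·(10,1) + (9,1)
step 3: (99, 10)  from 1·(89,9) + (10,1)
(x₁, y₁) = (99, 10);  99² − 98·10² = 1 ✓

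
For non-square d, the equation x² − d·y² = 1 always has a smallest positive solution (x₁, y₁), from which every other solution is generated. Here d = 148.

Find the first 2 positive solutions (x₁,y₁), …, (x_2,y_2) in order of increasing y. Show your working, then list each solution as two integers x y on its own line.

√148 = [12; 6,24, …], period ℓ=2 (even) → k=1
step 0: (12, 1)  from 12·(1,0) + (0,1)
step 1: (73, 6)  from 6·(12,1) + (1,0)
→ (73, 6).  Check: 73²=5329, 148·6²=5328, difference 1.
(x_2, y_2) = (73·73 + 148·6·6, 73·6 + 6·73) = (10657, 876)

73 6
10657 876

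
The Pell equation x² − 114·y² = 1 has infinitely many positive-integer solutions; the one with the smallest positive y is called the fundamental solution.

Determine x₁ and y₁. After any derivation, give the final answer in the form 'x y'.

1025 96

√114 = [10; 1,2,10,2,1,20, …], period ℓ=6 (even) → k=5
k=0  a_k=10  p_k/q_k = 10/1
…
k=2  a_k=2  p_k/q_k = 32/3
k=3  a_k=10  p_k/q_k = 331/31
k=4  a_k=2  p_k/q_k = 694/65
k=5  a_k=1  p_k/q_k = 1025/96
→ (1025, 96).  Check: 1025²=1050625, 114·96²=1050624, difference 1.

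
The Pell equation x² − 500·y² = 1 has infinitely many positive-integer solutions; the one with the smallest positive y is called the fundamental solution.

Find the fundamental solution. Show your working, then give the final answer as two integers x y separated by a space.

√500 → a₀=22, period (2,1,3,2,1,…,1,2,44); ℓ=14 even so k=13
i=0: a=22 ⇒ p=22, q=1
…
i=2: a=1 ⇒ p=67, q=3
…
i=4: a=2 ⇒ p=559, q=25
…
i=6: a=1 ⇒ p=1364, q=61
i=7: a=10 ⇒ p=14445, q=646
i=8: a=1 ⇒ p=15809, q=707
i=9: a=1 ⇒ p=30254, q=1353
…
i=11: a=3 ⇒ p=259205, q=11592
i=12: a=1 ⇒ p=335522, q=15005
i=13: a=2 ⇒ p=930249, q=41602
(x₁, y₁) = (930249, 41602);  930249² − 500·41602² = 1 ✓

930249 41602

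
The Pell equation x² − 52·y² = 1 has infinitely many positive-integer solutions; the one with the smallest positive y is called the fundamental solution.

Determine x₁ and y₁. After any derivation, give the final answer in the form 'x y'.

649 90

√52 = [7; 4,1,2,1,4,14, …], period ℓ=6 (even) → k=5
step 0: (7, 1)  from 7·(1,0) + (0,1)
…
step 2: (36, 5)  from 1·(29,4) + (7,1)
step 3: (101, 14)  from 2·(36,5) + (29,4)
step 4: (137, 19)  from 1·(101,14) + (36,5)
step 5: (649, 90)  from 4·(137,19) + (101,14)
→ (649, 90).  Check: 649²=421201, 52·90²=421200, difference 1.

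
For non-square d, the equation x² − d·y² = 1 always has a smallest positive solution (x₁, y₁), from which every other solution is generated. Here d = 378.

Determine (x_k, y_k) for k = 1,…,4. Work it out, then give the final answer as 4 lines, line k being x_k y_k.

8749 450
153090001 7874100
2678768828749 137781001350
46873096812360001 2410891953748200

√378 = [19; 2,3,1,4,1,3,2,38, …], period ℓ=8 (even) → k=7
i=0: a=19 ⇒ p=19, q=1
i=1: a=2 ⇒ p=39, q=2
i=2: a=3 ⇒ p=136, q=7
…
i=4: a=4 ⇒ p=836, q=43
i=5: a=1 ⇒ p=1011, q=52
i=6: a=3 ⇒ p=3869, q=199
i=7: a=2 ⇒ p=8749, q=450
fundamental: x₁=8749, y₁=450  (since 76545001 − 378·202500 = 1)
k=2:  x_2 = 8749·8749+378·450·450 = 153090001,  y_2 = 8749·450+450·8749 = 7874100
k=3:  x_3 = 8749·153090001+378·450·7874100 = 2678768828749,  y_3 = 8749·7874100+450·153090001 = 137781001350
k=4:  x_4 = 8749·2678768828749+378·450·137781001350 = 46873096812360001,  y_4 = 8749·137781001350+450·2678768828749 = 2410891953748200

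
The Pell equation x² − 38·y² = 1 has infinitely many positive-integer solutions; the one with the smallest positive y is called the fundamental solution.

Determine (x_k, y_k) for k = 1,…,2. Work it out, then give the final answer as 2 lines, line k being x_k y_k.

√38 → a₀=6, period (6,12); ℓ=2 even so k=1
step 0: (6, 1)  from 6·(1,0) + (0,1)
step 1: (37, 6)  from 6·(6,1) + (1,0)
fundamental: x₁=37, y₁=6  (since 1369 − 38·36 = 1)
(x_2, y_2) = (37·37 + 38·6·6, 37·6 + 6·37) = (2737, 444)

37 6
2737 444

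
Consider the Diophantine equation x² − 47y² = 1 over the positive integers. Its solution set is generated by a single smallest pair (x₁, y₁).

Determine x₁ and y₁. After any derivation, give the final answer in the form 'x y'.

√47 → a₀=6, period (1,5,1,12); ℓ=4 even so k=3
i=0: a=6 ⇒ p=6, q=1
…
i=2: a=5 ⇒ p=41, q=6
i=3: a=1 ⇒ p=48, q=7
fundamental: x₁=48, y₁=7  (since 2304 − 47·49 = 1)

48 7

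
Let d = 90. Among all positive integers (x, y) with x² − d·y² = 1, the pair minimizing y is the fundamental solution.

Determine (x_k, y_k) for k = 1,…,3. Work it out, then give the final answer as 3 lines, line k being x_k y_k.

19 2
721 76
27379 2886

√90 = [9; 2,18, …], period ℓ=2 (even) → k=1
a_0=9:  p_0=9·1+0=9,  q_0=9·0+1=1
a_1=2:  p_1=2·9+1=19,  q_1=2·1+0=2
(x₁, y₁) = (19, 2);  19² − 90·2² = 1 ✓
k=2:  x_2 = 19·19+90·2·2 = 721,  y_2 = 19·2+2·19 = 76
k=3:  x_3 = 19·721+90·2·76 = 27379,  y_3 = 19·76+2·721 = 2886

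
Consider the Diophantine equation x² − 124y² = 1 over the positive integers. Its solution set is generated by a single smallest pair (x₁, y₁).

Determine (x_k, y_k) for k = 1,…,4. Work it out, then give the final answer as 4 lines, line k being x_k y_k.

√124 → a₀=11, period (7,2,1,1,1,…,2,7,22); ℓ=16 even so k=15
a_0=11:  p_0=11·1+0=11,  q_0=11·0+1=1
a_1=7:  p_1=7·11+1=78,  q_1=7·1+0=7
…
a_3=1:  p_3=1·167+78=245,  q_3=1·15+7=22
a_4=1:  p_4=1·245+167=412,  q_4=1·22+15=37
a_5=1:  p_5=1·412+245=657,  q_5=1·37+22=59
a_6=3:  p_6=3·657+412=2383,  q_6=3·59+37=214
a_7=1:  p_7=1·2383+657=3040,  q_7=1·214+59=273
…
a_9=1:  p_9=1·14543+3040=17583,  q_9=1·1306+273=1579
a_10=3:  p_10=3·17583+14543=67292,  q_10=3·1579+1306=6043
a_11=1:  p_11=1·67292+17583=84875,  q_11=1·6043+1579=7622
a_12=1:  p_12=1·84875+67292=152167,  q_12=1·7622+6043=13665
a_13=1:  p_13=1·152167+84875=237042,  q_13=1·13665+7622=21287
a_14=2:  p_14=2·237042+152167=626251,  q_14=2·21287+13665=56239
a_15=7:  p_15=7·626251+237042=4620799,  q_15=7·56239+21287=414960
(x₁, y₁) = (4620799, 414960);  4620799² − 124·414960² = 1 ✓
k=2:  x_2 = 4620799·4620799+124·414960·414960 = 42703566796801,  y_2 = 4620799·414960+414960·4620799 = 3834893506080
k=3:  x_3 = 4620799·42703566796801+124·414960·3834893506080 = 394649197502177907199,  y_3 = 4620799·3834893506080+414960·42703566796801 = 35440544156001500880
k=4:  x_4 = 4620799·394649197502177907199+124·414960·35440544156001500880 = 3647189234337689639247667201,  y_4 = 4620799·35440544156001500880+414960·394649197502177907199 = 327527261991011323636100160

4620799 414960
42703566796801 3834893506080
394649197502177907199 35440544156001500880
3647189234337689639247667201 327527261991011323636100160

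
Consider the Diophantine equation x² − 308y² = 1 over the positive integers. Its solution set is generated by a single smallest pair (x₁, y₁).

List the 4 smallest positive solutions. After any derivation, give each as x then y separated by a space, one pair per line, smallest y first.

[17; 1,1,4,1,1,34] for √308; ℓ=6 ⇒ convergent index 5
step 0: (17, 1)  from 17·(1,0) + (0,1)
step 1: (18, 1)  from 1·(17,1) + (1,0)
step 2: (35, 2)  from 1·(18,1) + (17,1)
step 3: (158, 9)  from 4·(35,2) + (18,1)
step 4: (193, 11)  from 1·(158,9) + (35,2)
step 5: (351, 20)  from 1·(193,11) + (158,9)
fundamental: x₁=351, y₁=20  (since 123201 − 308·400 = 1)
k=2:  x_2 = 351·351+308·20·20 = 246401,  y_2 = 351·20+20·351 = 14040
k=3:  x_3 = 351·246401+308·20·14040 = 172973151,  y_3 = 351·14040+20·246401 = 9856060
k=4:  x_4 = 351·172973151+308·20·9856060 = 121426905601,  y_4 = 351·9856060+20·172973151 = 6918940080

351 20
246401 14040
172973151 9856060
121426905601 6918940080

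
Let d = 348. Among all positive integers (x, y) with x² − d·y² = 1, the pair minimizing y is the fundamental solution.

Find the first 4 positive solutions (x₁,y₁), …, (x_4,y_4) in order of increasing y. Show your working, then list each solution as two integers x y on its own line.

√348 → a₀=18, period (1,1,1,8,1,1,1,36); ℓ=8 even so k=7
step 0: (18, 1)  from 18·(1,0) + (0,1)
step 1: (19, 1)  from 1·(18,1) + (1,0)
…
step 4: (485, 26)  from 8·(56,3) + (37,2)
step 5: (541, 29)  from 1·(485,26) + (56,3)
step 6: (1026, 55)  from 1·(541,29) + (485,26)
step 7: (1567, 84)  from 1·(1026,55) + (541,29)
(x₁, y₁) = (1567, 84);  1567² − 348·84² = 1 ✓
(1567+84√348)^2 = 4910977 + 263256√348
(1567+84√348)^3 = 15391000351 + 825044220√348
(1567+84√348)^4 = 48235390189057 + 2585688322224√348

1567 84
4910977 263256
15391000351 825044220
48235390189057 2585688322224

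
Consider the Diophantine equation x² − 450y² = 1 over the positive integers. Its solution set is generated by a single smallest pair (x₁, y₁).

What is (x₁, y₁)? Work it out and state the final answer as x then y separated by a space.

√450 → a₀=21, period (4,1,2,4,2,1,4,42); ℓ=8 even so k=7
i=0: a=21 ⇒ p=21, q=1
…
i=5: a=2 ⇒ p=2885, q=136
i=6: a=1 ⇒ p=4179, q=197
i=7: a=4 ⇒ p=19601, q=924
→ (19601, 924).  Check: 19601²=384199201, 450·924²=384199200, difference 1.

19601 924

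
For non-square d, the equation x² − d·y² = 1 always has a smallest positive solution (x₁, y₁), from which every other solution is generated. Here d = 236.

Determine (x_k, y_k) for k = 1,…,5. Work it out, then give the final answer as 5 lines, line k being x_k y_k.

561799 36570
631236232801 41089978860
709255768702176199 46168618067101710
796918363201596536611201 51874966922918257173720
895415879055878209574570044999 58286609084610939305810342850

d=236: √d = [15; 2,1,3,5,1,6,1,5,3,1,2,30] (ℓ=12, even), read p_11/q_11
a_0=15:  p_0=15·1+0=15,  q_0=15·0+1=1
a_1=2:  p_1=2·15+1=31,  q_1=2·1+0=2
a_2=1:  p_2=1·31+15=46,  q_2=1·2+1=3
…
a_4=5:  p_4=5·169+46=891,  q_4=5·11+3=58
…
a_7=1:  p_7=1·7251+1060=8311,  q_7=1·472+69=541
…
a_9=3:  p_9=3·48806+8311=154729,  q_9=3·3177+541=10072
a_10=1:  p_10=1·154729+48806=203535,  q_10=1·10072+3177=13249
a_11=2:  p_11=2·203535+154729=561799,  q_11=2·13249+10072=36570
→ (561799, 36570).  Check: 561799²=315618116401, 236·36570²=315618116400, difference 1.
n=2: (561799,36570)∘(561799,36570) = (561799·561799+236·36570·36570, 561799·36570+36570·561799) = (631236232801,41089978860)
n=3: (631236232801,41089978860)∘(561799,36570) = (561799·631236232801+236·36570·41089978860, 561799·41089978860+36570·631236232801) = (709255768702176199,46168618067101710)
n=4: (709255768702176199,46168618067101710)∘(561799,36570) = (561799·709255768702176199+236·36570·46168618067101710, 561799·46168618067101710+36570·709255768702176199) = (796918363201596536611201,51874966922918257173720)
n=5: (796918363201596536611201,51874966922918257173720)∘(561799,36570) = (561799·796918363201596536611201+236·36570·51874966922918257173720, 561799·51874966922918257173720+36570·796918363201596536611201) = (895415879055878209574570044999,58286609084610939305810342850)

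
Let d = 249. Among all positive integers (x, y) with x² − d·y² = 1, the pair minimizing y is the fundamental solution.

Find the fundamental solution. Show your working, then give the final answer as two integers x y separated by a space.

8553815 542076

√249 → a₀=15, period (1,3,1,1,5,…,3,1,30); ℓ=16 even so k=15
step 0: (15, 1)  from 15·(1,0) + (0,1)
…
step 2: (63, 4)  from 3·(16,1) + (15,1)
step 3: (79, 5)  from 1·(63,4) + (16,1)
step 4: (142, 9)  from 1·(79,5) + (63,4)
…
step 9: (113835, 7214)  from 3·(36751,2329) + (3582,227)
…
step 14: (6669699, 422675)  from 3·(1884116,119401) + (1017351,64472)
step 15: (8553815, 542076)  from 1·(6669699,422675) + (1884116,119401)
→ (8553815, 542076).  Check: 8553815²=73167751054225, 249·542076²=73167751054224, difference 1.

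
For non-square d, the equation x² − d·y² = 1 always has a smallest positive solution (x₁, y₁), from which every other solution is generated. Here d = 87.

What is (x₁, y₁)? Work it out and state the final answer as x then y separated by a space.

28 3

[9; 3,18] for √87; ℓ=2 ⇒ convergent index 1
k=0  a_k=9  p_k/q_k = 9/1
k=1  a_k=3  p_k/q_k = 28/3
fundamental: x₁=28, y₁=3  (since 784 − 87·9 = 1)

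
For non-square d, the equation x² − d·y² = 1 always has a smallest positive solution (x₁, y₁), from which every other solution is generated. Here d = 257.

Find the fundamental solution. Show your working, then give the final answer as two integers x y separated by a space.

√257 = [16; 32, …], period ℓ=1 (odd) → k=1
a_0=16:  p_0=16·1+0=16,  q_0=16·0+1=1
a_1=32:  p_1=32·16+1=513,  q_1=32·1+0=32
→ (513, 32).  Check: 513²=263169, 257·32²=263168, difference 1.

513 32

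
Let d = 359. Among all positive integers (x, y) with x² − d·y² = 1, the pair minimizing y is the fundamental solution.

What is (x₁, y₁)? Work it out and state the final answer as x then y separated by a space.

√359 → a₀=18, period (1,17,1,36); ℓ=4 even so k=3
step 0: (18, 1)  from 18·(1,0) + (0,1)
step 1: (19, 1)  from 1·(18,1) + (1,0)
step 2: (341, 18)  from 17·(19,1) + (18,1)
step 3: (360, 19)  from 1·(341,18) + (19,1)
fundamental: x₁=360, y₁=19  (since 129600 − 359·361 = 1)

360 19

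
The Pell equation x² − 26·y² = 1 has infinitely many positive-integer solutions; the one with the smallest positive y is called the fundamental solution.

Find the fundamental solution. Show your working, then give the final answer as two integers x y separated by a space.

d=26: √d = [5; 10] (ℓ=1, odd), read p_1/q_1
i=0: a=5 ⇒ p=5, q=1
i=1: a=10 ⇒ p=51, q=10
fundamental: x₁=51, y₁=10  (since 2601 − 26·100 = 1)

51 10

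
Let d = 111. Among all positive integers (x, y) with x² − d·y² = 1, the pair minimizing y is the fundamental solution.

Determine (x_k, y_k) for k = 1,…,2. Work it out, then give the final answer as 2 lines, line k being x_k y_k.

√111 = [10; 1,1,6,1,1,20, …], period ℓ=6 (even) → k=5
i=0: a=10 ⇒ p=10, q=1
i=1: a=1 ⇒ p=11, q=1
i=2: a=1 ⇒ p=21, q=2
…
i=4: a=1 ⇒ p=158, q=15
i=5: a=1 ⇒ p=295, q=28
(x₁, y₁) = (295, 28);  295² − 111·28² = 1 ✓
n=2: (295,28)∘(295,28) = (295·295+111·28·28, 295·28+28·295) = (174049,16520)

295 28
174049 16520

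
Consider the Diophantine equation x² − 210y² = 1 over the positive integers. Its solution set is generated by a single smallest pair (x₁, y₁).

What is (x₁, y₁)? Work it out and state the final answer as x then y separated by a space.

29 2

√210 → a₀=14, period (2,28); ℓ=2 even so k=1
i=0: a=14 ⇒ p=14, q=1
i=1: a=2 ⇒ p=29, q=2
fundamental: x₁=29, y₁=2  (since 841 − 210·4 = 1)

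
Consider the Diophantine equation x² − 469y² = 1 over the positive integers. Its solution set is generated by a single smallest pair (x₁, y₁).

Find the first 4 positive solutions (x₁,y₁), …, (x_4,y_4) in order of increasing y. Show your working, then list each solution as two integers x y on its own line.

√469 = [21; 1,1,1,10,6,10,1,1,1,42, …], period ℓ=10 (even) → k=9
k=0  a_k=21  p_k/q_k = 21/1
…
k=2  a_k=1  p_k/q_k = 43/2
k=3  a_k=1  p_k/q_k = 65/3
k=4  a_k=10  p_k/q_k = 693/32
k=5  a_k=6  p_k/q_k = 4223/195
…
k=7  a_k=1  p_k/q_k = 47146/2177
k=8  a_k=1  p_k/q_k = 90069/4159
k=9  a_k=1  p_k/q_k = 137215/6336
→ (137215, 6336).  Check: 137215²=18827956225, 469·6336²=18827956224, difference 1.
k=2:  x_2 = 137215·137215+469·6336·6336 = 37655912449,  y_2 = 137215·6336+6336·137215 = 1738788480
k=3:  x_3 = 137215·37655912449+469·6336·1738788480 = 10333912053241855,  y_3 = 137215·1738788480+6336·37655912449 = 477175722560064
k=4:  x_4 = 137215·10333912053241855+469·6336·477175722560064 = 2835935484733506355201,  y_4 = 137215·477175722560064+6336·10333912053241855 = 130951333540419575040

137215 6336
37655912449 1738788480
10333912053241855 477175722560064
2835935484733506355201 130951333540419575040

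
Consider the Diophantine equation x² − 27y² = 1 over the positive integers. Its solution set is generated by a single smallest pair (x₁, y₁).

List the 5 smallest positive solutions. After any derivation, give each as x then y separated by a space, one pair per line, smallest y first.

√27 = [5; 5,10, …], period ℓ=2 (even) → k=1
i=0: a=5 ⇒ p=5, q=1
i=1: a=5 ⇒ p=26, q=5
fundamental: x₁=26, y₁=5  (since 676 − 27·25 = 1)
k=2:  x_2 = 26·26+27·5·5 = 1351,  y_2 = 26·5+5·26 = 260
k=3:  x_3 = 26·1351+27·5·260 = 70226,  y_3 = 26·260+5·1351 = 13515
k=4:  x_4 = 26·70226+27·5·13515 = 3650401,  y_4 = 26·13515+5·70226 = 702520
k=5:  x_5 = 26·3650401+27·5·702520 = 189750626,  y_5 = 26·702520+5·3650401 = 36517525

26 5
1351 260
70226 13515
3650401 702520
189750626 36517525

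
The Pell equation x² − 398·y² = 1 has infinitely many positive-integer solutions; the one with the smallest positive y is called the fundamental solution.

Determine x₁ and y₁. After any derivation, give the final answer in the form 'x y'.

√398 → a₀=19, period (1,18,1,38); ℓ=4 even so k=3
k=0  a_k=19  p_k/q_k = 19/1
…
k=2  a_k=18  p_k/q_k = 379/19
k=3  a_k=1  p_k/q_k = 399/20
→ (399, 20).  Check: 399²=159201, 398·20²=159200, difference 1.

399 20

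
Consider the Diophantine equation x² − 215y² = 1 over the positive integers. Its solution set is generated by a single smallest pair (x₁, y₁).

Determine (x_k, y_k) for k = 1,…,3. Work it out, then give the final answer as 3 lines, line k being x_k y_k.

√215 = [14; 1,1,1,28, …], period ℓ=4 (even) → k=3
i=0: a=14 ⇒ p=14, q=1
i=1: a=1 ⇒ p=15, q=1
i=2: a=1 ⇒ p=29, q=2
i=3: a=1 ⇒ p=44, q=3
(x₁, y₁) = (44, 3);  44² − 215·3² = 1 ✓
(x_2, y_2) = (44·44 + 215·3·3, 44·3 + 3·44) = (3871, 264)
(x_3, y_3) = (44·3871 + 215·3·264, 44·264 + 3·3871) = (340604, 23229)

44 3
3871 264
340604 23229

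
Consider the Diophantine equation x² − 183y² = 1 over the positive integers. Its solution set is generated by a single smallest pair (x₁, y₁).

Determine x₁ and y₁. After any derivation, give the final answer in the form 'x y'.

487 36

√183 → a₀=13, period (1,1,8,1,1,26); ℓ=6 even so k=5
a_0=13:  p_0=13·1+0=13,  q_0=13·0+1=1
a_1=1:  p_1=1·13+1=14,  q_1=1·1+0=1
a_2=1:  p_2=1·14+13=27,  q_2=1·1+1=2
…
a_4=1:  p_4=1·230+27=257,  q_4=1·17+2=19
a_5=1:  p_5=1·257+230=487,  q_5=1·19+17=36
fundamental: x₁=487, y₁=36  (since 237169 − 183·1296 = 1)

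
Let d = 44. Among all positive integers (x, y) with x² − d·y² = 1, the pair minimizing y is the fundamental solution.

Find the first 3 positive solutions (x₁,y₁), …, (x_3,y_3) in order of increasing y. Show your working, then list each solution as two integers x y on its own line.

√44 → a₀=6, period (1,1,1,2,1,1,1,12); ℓ=8 even so k=7
i=0: a=6 ⇒ p=6, q=1
…
i=2: a=1 ⇒ p=13, q=2
…
i=4: a=2 ⇒ p=53, q=8
i=5: a=1 ⇒ p=73, q=11
i=6: a=1 ⇒ p=126, q=19
i=7: a=1 ⇒ p=199, q=30
fundamental: x₁=199, y₁=30  (since 39601 − 44·900 = 1)
k=2:  x_2 = 199·199+44·30·30 = 79201,  y_2 = 199·30+30·199 = 11940
k=3:  x_3 = 199·79201+44·30·11940 = 31521799,  y_3 = 199·11940+30·79201 = 4752090

199 30
79201 11940
31521799 4752090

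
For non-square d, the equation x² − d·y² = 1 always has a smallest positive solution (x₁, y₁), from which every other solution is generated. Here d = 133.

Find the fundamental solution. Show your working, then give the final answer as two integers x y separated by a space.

[11; 1,1,7,5,1,…,1,1,22] for √133; ℓ=16 ⇒ convergent index 15
i=0: a=11 ⇒ p=11, q=1
…
i=4: a=5 ⇒ p=888, q=77
i=5: a=1 ⇒ p=1061, q=92
i=6: a=1 ⇒ p=1949, q=169
…
i=10: a=1 ⇒ p=18948, q=1643
i=11: a=1 ⇒ p=29927, q=2595
i=12: a=5 ⇒ p=168583, q=14618
i=13: a=7 ⇒ p=1210008, q=104921
i=14: a=1 ⇒ p=1378591, q=119539
i=15: a=1 ⇒ p=2588599, q=224460
(x₁, y₁) = (2588599, 224460);  2588599² − 133·224460² = 1 ✓

2588599 224460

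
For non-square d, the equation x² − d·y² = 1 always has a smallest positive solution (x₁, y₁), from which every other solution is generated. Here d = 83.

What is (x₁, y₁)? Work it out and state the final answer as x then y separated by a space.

d=83: √d = [9; 9,18] (ℓ=2, even), read p_1/q_1
k=0  a_k=9  p_k/q_k = 9/1
k=1  a_k=9  p_k/q_k = 82/9
(x₁, y₁) = (82, 9);  82² − 83·9² = 1 ✓

82 9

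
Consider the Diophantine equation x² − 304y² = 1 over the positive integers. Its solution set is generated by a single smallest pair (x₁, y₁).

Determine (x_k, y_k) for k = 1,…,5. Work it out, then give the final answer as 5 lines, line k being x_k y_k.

[17; 2,3,2,1,1,1,1,1,2,3,2,34] for √304; ℓ=12 ⇒ convergent index 11
i=0: a=17 ⇒ p=17, q=1
…
i=2: a=3 ⇒ p=122, q=7
…
i=6: a=1 ⇒ p=1081, q=62
i=7: a=1 ⇒ p=1761, q=101
…
i=10: a=3 ⇒ p=25177, q=1444
i=11: a=2 ⇒ p=57799, q=3315
→ (57799, 3315).  Check: 57799²=3340724401, 304·3315²=3340724400, difference 1.
n=2: (57799,3315)∘(57799,3315) = (57799·57799+304·3315·3315, 57799·3315+3315·57799) = (6681448801,383207370)
n=3: (6681448801,383207370)∘(57799,3315) = (57799·6681448801+304·3315·383207370, 57799·383207370+3315·6681448801) = (772362118440199,44298005553945)
n=4: (772362118440199,44298005553945)∘(57799,3315) = (57799·772362118440199+304·3315·44298005553945, 57799·44298005553945+3315·772362118440199) = (89283516160768675201,5120760845641726740)
n=5: (89283516160768675201,5120760845641726740)∘(57799,3315) = (57799·89283516160768675201+304·3315·5120760845641726740, 57799·5120760845641726740+3315·89283516160768675201) = (10320995900380175197444999,591949712190194322136575)

57799 3315
6681448801 383207370
772362118440199 44298005553945
89283516160768675201 5120760845641726740
10320995900380175197444999 591949712190194322136575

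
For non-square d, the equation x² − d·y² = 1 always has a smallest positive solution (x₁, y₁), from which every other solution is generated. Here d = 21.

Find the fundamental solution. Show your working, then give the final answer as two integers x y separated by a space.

55 12

√21 → a₀=4, period (1,1,2,1,1,8); ℓ=6 even so k=5
k=0  a_k=4  p_k/q_k = 4/1
…
k=2  a_k=1  p_k/q_k = 9/2
k=3  a_k=2  p_k/q_k = 23/5
k=4  a_k=1  p_k/q_k = 32/7
k=5  a_k=1  p_k/q_k = 55/12
fundamental: x₁=55, y₁=12  (since 3025 − 21·144 = 1)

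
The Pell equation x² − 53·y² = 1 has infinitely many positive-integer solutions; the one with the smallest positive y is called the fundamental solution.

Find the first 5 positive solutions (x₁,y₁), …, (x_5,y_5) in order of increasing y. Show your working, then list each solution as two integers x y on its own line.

66249 9100
8777860001 1205731800
1163048894346249 159757052027300
154101652394311440001 21167489878307463600
20418160737778428282906249 2804650073736225260045500

[7; 3,1,1,3,14] for √53; ℓ=5 ⇒ convergent index 9
step 0: (7, 1)  from 7·(1,0) + (0,1)
step 1: (22, 3)  from 3·(7,1) + (1,0)
…
step 8: (18557, 2549)  from 1·(10578,1453) + (7979,1096)
step 9: (66249, 9100)  from 3·(18557,2549) + (10578,1453)
→ (66249, 9100).  Check: 66249²=4388930001, 53·9100²=4388930000, difference 1.
n=2: (66249,9100)∘(66249,9100) = (66249·66249+53·9100·9100, 66249·9100+9100·66249) = (8777860001,1205731800)
n=3: (8777860001,1205731800)∘(66249,9100) = (66249·8777860001+53·9100·1205731800, 66249·1205731800+9100·8777860001) = (1163048894346249,159757052027300)
n=4: (1163048894346249,159757052027300)∘(66249,9100) = (66249·1163048894346249+53·9100·159757052027300, 66249·159757052027300+9100·1163048894346249) = (154101652394311440001,21167489878307463600)
n=5: (154101652394311440001,21167489878307463600)∘(66249,9100) = (66249·154101652394311440001+53·9100·21167489878307463600, 66249·21167489878307463600+9100·154101652394311440001) = (20418160737778428282906249,2804650073736225260045500)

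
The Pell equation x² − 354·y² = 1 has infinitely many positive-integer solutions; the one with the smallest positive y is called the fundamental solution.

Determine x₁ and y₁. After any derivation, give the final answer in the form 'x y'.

258065 13716

[18; 1,4,2,2,18,2,2,4,1,36] for √354; ℓ=10 ⇒ convergent index 9
step 0: (18, 1)  from 18·(1,0) + (0,1)
…
step 4: (508, 27)  from 2·(207,11) + (94,5)
…
step 6: (19210, 1021)  from 2·(9351,497) + (508,27)
…
step 8: (210294, 11177)  from 4·(47771,2539) + (19210,1021)
step 9: (258065, 13716)  from 1·(210294,11177) + (47771,2539)
fundamental: x₁=258065, y₁=13716  (since 66597544225 − 354·188128656 = 1)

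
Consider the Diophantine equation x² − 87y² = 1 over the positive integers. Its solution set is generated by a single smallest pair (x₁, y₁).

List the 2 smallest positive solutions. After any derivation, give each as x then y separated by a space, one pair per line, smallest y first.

28 3
1567 168

√87 → a₀=9, period (3,18); ℓ=2 even so k=1
k=0  a_k=9  p_k/q_k = 9/1
k=1  a_k=3  p_k/q_k = 28/3
(x₁, y₁) = (28, 3);  28² − 87·3² = 1 ✓
n=2: (28,3)∘(28,3) = (28·28+87·3·3, 28·3+3·28) = (1567,168)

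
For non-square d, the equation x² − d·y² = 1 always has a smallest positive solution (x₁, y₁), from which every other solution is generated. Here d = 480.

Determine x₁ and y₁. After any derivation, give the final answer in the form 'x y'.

[21; 1,9,1,42] for √480; ℓ=4 ⇒ convergent index 3
k=0  a_k=21  p_k/q_k = 21/1
k=1  a_k=1  p_k/q_k = 22/1
k=2  a_k=9  p_k/q_k = 219/10
k=3  a_k=1  p_k/q_k = 241/11
→ (241, 11).  Check: 241²=58081, 480·11²=58080, difference 1.

241 11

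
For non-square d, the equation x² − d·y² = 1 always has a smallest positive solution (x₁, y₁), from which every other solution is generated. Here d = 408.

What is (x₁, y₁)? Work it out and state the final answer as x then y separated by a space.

d=408: √d = [20; 5,40] (ℓ=2, even), read p_1/q_1
step 0: (20, 1)  from 20·(1,0) + (0,1)
step 1: (101, 5)  from 5·(20,1) + (1,0)
(x₁, y₁) = (101, 5);  101² − 408·5² = 1 ✓

101 5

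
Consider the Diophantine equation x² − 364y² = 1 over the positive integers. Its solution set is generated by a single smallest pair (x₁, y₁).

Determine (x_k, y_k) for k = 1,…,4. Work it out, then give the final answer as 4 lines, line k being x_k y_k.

√364 = [19; 12,1,2,3,1,8,1,3,2,1,12,38, …], period ℓ=12 (even) → k=11
i=0: a=19 ⇒ p=19, q=1
…
i=2: a=1 ⇒ p=248, q=13
i=3: a=2 ⇒ p=725, q=38
…
i=5: a=1 ⇒ p=3148, q=165
i=6: a=8 ⇒ p=27607, q=1447
i=7: a=1 ⇒ p=30755, q=1612
i=8: a=3 ⇒ p=119872, q=6283
i=9: a=2 ⇒ p=270499, q=14178
i=10: a=1 ⇒ p=390371, q=20461
i=11: a=12 ⇒ p=4954951, q=259710
→ (4954951, 259710).  Check: 4954951²=24551539412401, 364·259710²=24551539412400, difference 1.
n=2: (4954951,259710)∘(4954951,259710) = (4954951·4954951+364·259710·259710, 4954951·259710+259710·4954951) = (49103078824801,2573700648420)
n=3: (49103078824801,2573700648420)∘(4954951,259710) = (4954951·49103078824801+364·259710·2573700648420, 4954951·2573700648420+259710·49103078824801) = (486606699052048124551,25505121203178395130)
n=4: (486606699052048124551,25505121203178395130)∘(4954951,259710) = (4954951·486606699052048124551+364·259710·25505121203178395130, 4954951·25505121203178395130+259710·486606699052048124551) = (4822224700149240710505379201,252753251621617410554928840)

4954951 259710
49103078824801 2573700648420
486606699052048124551 25505121203178395130
4822224700149240710505379201 252753251621617410554928840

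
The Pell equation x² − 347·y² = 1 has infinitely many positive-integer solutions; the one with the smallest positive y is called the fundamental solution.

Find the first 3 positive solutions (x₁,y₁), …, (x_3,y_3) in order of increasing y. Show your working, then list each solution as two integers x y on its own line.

641602 34443
823306252807 44197395372
1056469876826312026 56714274530897445

√347 = [18; 1,1,1,2,4,…,1,1,36, …], period ℓ=14 (even) → k=13
a_0=18:  p_0=18·1+0=18,  q_0=18·0+1=1
…
a_2=1:  p_2=1·19+18=37,  q_2=1·1+1=2
a_3=1:  p_3=1·37+19=56,  q_3=1·2+1=3
…
a_5=4:  p_5=4·149+56=652,  q_5=4·8+3=35
…
a_8=1:  p_8=1·14269+801=15070,  q_8=1·766+43=809
a_9=4:  p_9=4·15070+14269=74549,  q_9=4·809+766=4002
a_10=2:  p_10=2·74549+15070=164168,  q_10=2·4002+809=8813
a_11=1:  p_11=1·164168+74549=238717,  q_11=1·8813+4002=12815
a_12=1:  p_12=1·238717+164168=402885,  q_12=1·12815+8813=21628
a_13=1:  p_13=1·402885+238717=641602,  q_13=1·21628+12815=34443
→ (641602, 34443).  Check: 641602²=411653126404, 347·34443²=411653126403, difference 1.
k=2:  x_2 = 641602·641602+347·34443·34443 = 823306252807,  y_2 = 641602·34443+34443·641602 = 44197395372
k=3:  x_3 = 641602·823306252807+347·34443·44197395372 = 1056469876826312026,  y_3 = 641602·44197395372+34443·823306252807 = 56714274530897445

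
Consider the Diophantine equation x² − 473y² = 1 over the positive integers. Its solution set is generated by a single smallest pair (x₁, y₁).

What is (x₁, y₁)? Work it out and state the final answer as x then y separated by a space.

87 4

√473 → a₀=21, period (1,2,1,42); ℓ=4 even so k=3
i=0: a=21 ⇒ p=21, q=1
…
i=2: a=2 ⇒ p=65, q=3
i=3: a=1 ⇒ p=87, q=4
(x₁, y₁) = (87, 4);  87² − 473·4² = 1 ✓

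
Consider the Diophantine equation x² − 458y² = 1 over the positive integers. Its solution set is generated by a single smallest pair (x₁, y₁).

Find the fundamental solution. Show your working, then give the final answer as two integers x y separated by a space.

√458 → a₀=21, period (2,2,42); ℓ=3 odd so k=5
a_0=21:  p_0=21·1+0=21,  q_0=21·0+1=1
a_1=2:  p_1=2·21+1=43,  q_1=2·1+0=2
a_2=2:  p_2=2·43+21=107,  q_2=2·2+1=5
…
a_4=2:  p_4=2·4537+107=9181,  q_4=2·212+5=429
a_5=2:  p_5=2·9181+4537=22899,  q_5=2·429+212=1070
fundamental: x₁=22899, y₁=1070  (since 524364201 − 458·1144900 = 1)

22899 1070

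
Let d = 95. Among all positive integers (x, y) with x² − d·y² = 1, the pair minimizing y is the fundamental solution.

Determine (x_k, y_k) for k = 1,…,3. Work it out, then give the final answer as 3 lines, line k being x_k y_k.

39 4
3041 312
237159 24332

[9; 1,2,1,18] for √95; ℓ=4 ⇒ convergent index 3
a_0=9:  p_0=9·1+0=9,  q_0=9·0+1=1
…
a_2=2:  p_2=2·10+9=29,  q_2=2·1+1=3
a_3=1:  p_3=1·29+10=39,  q_3=1·3+1=4
→ (39, 4).  Check: 39²=1521, 95·4²=1520, difference 1.
(x_2, y_2) = (39·39 + 95·4·4, 39·4 + 4·39) = (3041, 312)
(x_3, y_3) = (39·3041 + 95·4·312, 39·312 + 4·3041) = (237159, 24332)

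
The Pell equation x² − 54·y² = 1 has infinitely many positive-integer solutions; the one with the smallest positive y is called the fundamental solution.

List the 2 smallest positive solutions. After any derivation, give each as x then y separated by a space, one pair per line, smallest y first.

485 66
470449 64020

[7; 2,1,6,1,2,14] for √54; ℓ=6 ⇒ convergent index 5
k=0  a_k=7  p_k/q_k = 7/1
…
k=3  a_k=6  p_k/q_k = 147/20
k=4  a_k=1  p_k/q_k = 169/23
k=5  a_k=2  p_k/q_k = 485/66
(x₁, y₁) = (485, 66);  485² − 54·66² = 1 ✓
k=2:  x_2 = 485·485+54·66·66 = 470449,  y_2 = 485·66+66·485 = 64020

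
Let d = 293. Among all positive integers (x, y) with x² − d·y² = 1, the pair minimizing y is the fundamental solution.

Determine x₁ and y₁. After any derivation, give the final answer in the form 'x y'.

12320649 719780

[17; 8,1,1,8,34] for √293; ℓ=5 ⇒ convergent index 9
k=0  a_k=17  p_k/q_k = 17/1
…
k=3  a_k=1  p_k/q_k = 291/17
…
k=5  a_k=34  p_k/q_k = 84679/4947
k=6  a_k=8  p_k/q_k = 679914/39721
k=7  a_k=1  p_k/q_k = 764593/44668
k=8  a_k=1  p_k/q_k = 1444507/84389
k=9  a_k=8  p_k/q_k = 12320649/719780
fundamental: x₁=12320649, y₁=719780  (since 151798391781201 − 293·518083248400 = 1)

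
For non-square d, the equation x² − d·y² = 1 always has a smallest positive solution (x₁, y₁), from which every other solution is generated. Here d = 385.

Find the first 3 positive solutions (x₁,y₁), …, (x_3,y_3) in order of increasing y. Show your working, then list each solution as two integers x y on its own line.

95831 4884
18367161121 936077208
3520286834677271 179410429834812

√385 → a₀=19, period (1,1,1,1,1,…,1,1,38); ℓ=16 even so k=15
i=0: a=19 ⇒ p=19, q=1
…
i=8: a=2 ⇒ p=2021, q=103
i=9: a=1 ⇒ p=2747, q=140
i=10: a=3 ⇒ p=10262, q=523
i=11: a=1 ⇒ p=13009, q=663
…
i=14: a=1 ⇒ p=59551, q=3035
i=15: a=1 ⇒ p=95831, q=4884
→ (95831, 4884).  Check: 95831²=9183580561, 385·4884²=9183580560, difference 1.
(x_2, y_2) = (95831·95831 + 385·4884·4884, 95831·4884 + 4884·95831) = (18367161121, 936077208)
(x_3, y_3) = (95831·18367161121 + 385·4884·936077208, 95831·936077208 + 4884·18367161121) = (3520286834677271, 179410429834812)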